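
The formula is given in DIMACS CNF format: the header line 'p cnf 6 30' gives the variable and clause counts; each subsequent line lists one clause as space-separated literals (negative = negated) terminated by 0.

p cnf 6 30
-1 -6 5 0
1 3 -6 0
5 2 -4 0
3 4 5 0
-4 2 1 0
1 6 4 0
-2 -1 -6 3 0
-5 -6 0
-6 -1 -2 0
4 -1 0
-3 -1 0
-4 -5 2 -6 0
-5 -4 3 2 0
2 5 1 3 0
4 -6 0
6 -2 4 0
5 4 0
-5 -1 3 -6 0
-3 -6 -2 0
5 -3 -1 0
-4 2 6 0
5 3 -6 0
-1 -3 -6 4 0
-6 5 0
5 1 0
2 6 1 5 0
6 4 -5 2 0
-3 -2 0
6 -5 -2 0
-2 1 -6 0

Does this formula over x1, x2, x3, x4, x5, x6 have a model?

Suppose x5 = False.
Unit clause (x4) forces x4 = True.
Unit clause (x2) forces x2 = True.
Unit clause (¬x6) forces x6 = False.
Unit clause (x1) forces x1 = True.
Unit clause (¬x3) forces x3 = False.
Every clause now holds.
A satisfying assignment: x1: True,  x2: True,  x3: False,  x4: True,  x5: False,  x6: False.

Yes, satisfiable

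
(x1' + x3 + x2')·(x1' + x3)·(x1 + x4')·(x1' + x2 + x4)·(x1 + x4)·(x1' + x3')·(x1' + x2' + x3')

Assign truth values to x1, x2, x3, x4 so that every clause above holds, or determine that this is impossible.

Case x1 = 0:
Unit clause (x4') forces x4 = 0.
But (x4) is also a unit clause — contradiction.
So x1 must be the other value — set x1 = 1.
Unit clause (x3) forces x3 = 1.
But (x3') is also a unit clause — contradiction.
Either choice for x1 ends in contradiction.

UNSATISFIABLE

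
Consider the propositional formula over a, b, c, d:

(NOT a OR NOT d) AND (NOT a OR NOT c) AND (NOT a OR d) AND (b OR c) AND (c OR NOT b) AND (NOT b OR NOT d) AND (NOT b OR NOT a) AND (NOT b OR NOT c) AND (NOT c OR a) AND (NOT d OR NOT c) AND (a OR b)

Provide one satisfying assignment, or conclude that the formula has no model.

Try a = false.
(NOT c) alone gives c = false.
(b) alone gives b = true.
But (NOT b) is also a unit clause — contradiction.
Undo a and try a = true.
(NOT d) alone gives d = false.
But (d) is also a unit clause — contradiction.
Either choice for a ends in contradiction.

UNSATISFIABLE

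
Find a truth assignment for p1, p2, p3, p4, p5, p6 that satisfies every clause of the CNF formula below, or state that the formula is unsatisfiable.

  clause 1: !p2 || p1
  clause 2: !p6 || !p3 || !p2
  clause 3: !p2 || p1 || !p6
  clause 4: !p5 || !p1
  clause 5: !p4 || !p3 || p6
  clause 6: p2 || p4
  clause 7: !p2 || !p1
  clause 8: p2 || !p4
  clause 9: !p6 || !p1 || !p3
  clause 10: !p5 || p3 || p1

Case p2 = false:
(p4) alone gives p4 = true.
But (!p4) is also a unit clause — contradiction.
That branch fails; take p2 = true instead.
(p1) alone gives p1 = true.
But (!p1) is also a unit clause — contradiction.
Both values of p2 lead to a conflict.

UNSATISFIABLE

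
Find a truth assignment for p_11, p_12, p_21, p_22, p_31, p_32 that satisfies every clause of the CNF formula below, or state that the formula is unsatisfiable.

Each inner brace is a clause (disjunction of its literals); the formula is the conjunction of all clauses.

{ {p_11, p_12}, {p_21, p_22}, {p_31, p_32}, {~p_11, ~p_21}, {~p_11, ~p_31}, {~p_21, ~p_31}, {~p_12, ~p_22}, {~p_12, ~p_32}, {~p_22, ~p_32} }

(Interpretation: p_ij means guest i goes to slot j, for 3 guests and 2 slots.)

Suppose p_11 = 1.
From the singleton clause (~p_21), p_21 = 0.
From the singleton clause (p_22), p_22 = 1.
From the singleton clause (~p_31), p_31 = 0.
From the singleton clause (p_32), p_32 = 1.
Now (~p_32) is unsatisfied and unit — conflict.
Backtrack on p_11: now try p_11 = 0.
From the singleton clause (p_12), p_12 = 1.
From the singleton clause (~p_22), p_22 = 0.
From the singleton clause (p_21), p_21 = 1.
From the singleton clause (~p_31), p_31 = 0.
From the singleton clause (p_32), p_32 = 1.
Now (~p_32) is unsatisfied and unit — conflict.
Both values of p_11 lead to a conflict.

UNSATISFIABLE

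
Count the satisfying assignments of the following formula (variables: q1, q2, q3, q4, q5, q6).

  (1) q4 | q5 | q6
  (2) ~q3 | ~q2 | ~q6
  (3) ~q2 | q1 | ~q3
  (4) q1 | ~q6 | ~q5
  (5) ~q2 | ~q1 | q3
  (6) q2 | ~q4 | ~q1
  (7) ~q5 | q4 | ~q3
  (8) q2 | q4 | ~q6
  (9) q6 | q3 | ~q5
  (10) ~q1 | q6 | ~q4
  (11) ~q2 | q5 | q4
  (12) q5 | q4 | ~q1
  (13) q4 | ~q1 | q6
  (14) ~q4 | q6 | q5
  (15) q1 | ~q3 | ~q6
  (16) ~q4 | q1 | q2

1

There are 2^6 = 64 truth assignments over (q1, q2, q3, q4, q5, q6).
Split on q2. With q2 = 1, the clauses containing q2 are satisfied and ~q2 drops from the rest; 1 of the 2^5 = 32 assignments to the other variables satisfy what remains.
With q2 = 0, by the same count on the reduced clause set, 0 assignments work.
Total: 1 + 0 = 1.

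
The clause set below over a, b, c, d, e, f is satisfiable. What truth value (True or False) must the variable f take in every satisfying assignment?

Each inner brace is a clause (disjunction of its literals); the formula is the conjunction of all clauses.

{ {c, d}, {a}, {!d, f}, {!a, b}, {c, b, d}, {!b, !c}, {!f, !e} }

Suppose f = false.
From the singleton clause (a), a = true.
From the singleton clause (!d), d = false.
From the singleton clause (c), c = true.
From the singleton clause (b), b = true.
Now (!b) is unsatisfied and unit — conflict.
So every satisfying assignment has f = True.

True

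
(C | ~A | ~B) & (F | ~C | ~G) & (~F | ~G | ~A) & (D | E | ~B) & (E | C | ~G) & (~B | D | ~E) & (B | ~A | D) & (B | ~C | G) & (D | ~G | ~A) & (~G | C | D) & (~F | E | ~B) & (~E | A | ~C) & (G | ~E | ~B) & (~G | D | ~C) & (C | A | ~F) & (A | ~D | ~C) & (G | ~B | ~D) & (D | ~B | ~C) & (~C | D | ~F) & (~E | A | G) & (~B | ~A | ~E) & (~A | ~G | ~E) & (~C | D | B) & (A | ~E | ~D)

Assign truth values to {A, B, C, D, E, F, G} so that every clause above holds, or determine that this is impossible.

Case C = 0:
Case A = 1:
The clause (~B) is unit, so B = 0.
The clause (D) is unit, so D = 1.
Case F = 0:
Case E = 0:
The clause (~G) is unit, so G = 0.
This assignment satisfies each clause.

A=1, B=0, C=0, D=1, E=0, F=0, G=0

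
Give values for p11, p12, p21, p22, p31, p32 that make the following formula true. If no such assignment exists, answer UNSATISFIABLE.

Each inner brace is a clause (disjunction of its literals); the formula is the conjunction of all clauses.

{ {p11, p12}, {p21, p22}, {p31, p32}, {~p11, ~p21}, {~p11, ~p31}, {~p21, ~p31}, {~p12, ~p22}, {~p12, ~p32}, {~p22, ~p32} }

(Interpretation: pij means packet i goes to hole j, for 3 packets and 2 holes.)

UNSATISFIABLE

Case p11 = 1:
The clause (~p21) is unit, so p21 = 0.
The clause (p22) is unit, so p22 = 1.
The clause (~p31) is unit, so p31 = 0.
The clause (p32) is unit, so p32 = 1.
Now (~p32) is unsatisfied and unit — conflict.
Undo p11 and try p11 = 0.
The clause (p12) is unit, so p12 = 1.
The clause (~p22) is unit, so p22 = 0.
The clause (p21) is unit, so p21 = 1.
The clause (~p31) is unit, so p31 = 0.
The clause (p32) is unit, so p32 = 1.
Now (~p32) is unsatisfied and unit — conflict.
Either choice for p11 ends in contradiction.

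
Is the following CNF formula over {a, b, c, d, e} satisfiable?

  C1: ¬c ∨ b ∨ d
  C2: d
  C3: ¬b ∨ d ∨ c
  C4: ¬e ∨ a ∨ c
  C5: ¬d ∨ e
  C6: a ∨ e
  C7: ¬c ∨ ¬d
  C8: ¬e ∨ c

No, unsatisfiable

Unit clause (d) forces d = True.
Unit clause (e) forces e = True.
Unit clause (¬c) forces c = False.
Now (c) is unsatisfied and unit — conflict.
No assignment satisfies every clause.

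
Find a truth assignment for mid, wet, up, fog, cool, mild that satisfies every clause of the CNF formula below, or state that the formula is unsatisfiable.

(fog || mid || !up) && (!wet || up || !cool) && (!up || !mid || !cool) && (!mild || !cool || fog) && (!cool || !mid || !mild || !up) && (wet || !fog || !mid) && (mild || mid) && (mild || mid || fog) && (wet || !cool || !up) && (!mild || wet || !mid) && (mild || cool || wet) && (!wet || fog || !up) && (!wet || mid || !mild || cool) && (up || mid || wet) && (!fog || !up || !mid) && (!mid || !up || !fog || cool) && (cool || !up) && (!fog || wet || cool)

mid: false, wet: true, up: true, fog: true, cool: true, mild: true

Suppose mild = true.
Suppose cool = true.
(fog) alone gives fog = true.
Suppose wet = true.
(up) alone gives up = true.
(!mid) alone gives mid = false.
This assignment satisfies each clause.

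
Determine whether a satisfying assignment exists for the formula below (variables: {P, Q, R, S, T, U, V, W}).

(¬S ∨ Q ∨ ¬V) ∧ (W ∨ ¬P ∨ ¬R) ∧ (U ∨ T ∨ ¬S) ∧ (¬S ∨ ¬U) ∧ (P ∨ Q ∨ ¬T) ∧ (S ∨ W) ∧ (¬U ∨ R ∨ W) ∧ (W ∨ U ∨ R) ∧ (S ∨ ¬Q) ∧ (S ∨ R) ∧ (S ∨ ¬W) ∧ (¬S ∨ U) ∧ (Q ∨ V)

No

Case S = False:
(W) alone gives W = True.
Now (¬W) is unsatisfied and unit — conflict.
That branch fails; take S = True instead.
(¬U) alone gives U = False.
Now (U) is unsatisfied and unit — conflict.
Neither S = True nor S = False works.
No assignment satisfies every clause.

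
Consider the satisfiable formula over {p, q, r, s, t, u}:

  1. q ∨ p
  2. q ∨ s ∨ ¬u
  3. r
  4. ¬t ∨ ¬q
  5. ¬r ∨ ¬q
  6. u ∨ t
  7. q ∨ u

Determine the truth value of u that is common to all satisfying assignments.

Suppose u = False.
From the singleton clause (r), r = True.
From the singleton clause (¬q), q = False.
That conflicts with the unit clause (q).
So every satisfying assignment has u = True.

True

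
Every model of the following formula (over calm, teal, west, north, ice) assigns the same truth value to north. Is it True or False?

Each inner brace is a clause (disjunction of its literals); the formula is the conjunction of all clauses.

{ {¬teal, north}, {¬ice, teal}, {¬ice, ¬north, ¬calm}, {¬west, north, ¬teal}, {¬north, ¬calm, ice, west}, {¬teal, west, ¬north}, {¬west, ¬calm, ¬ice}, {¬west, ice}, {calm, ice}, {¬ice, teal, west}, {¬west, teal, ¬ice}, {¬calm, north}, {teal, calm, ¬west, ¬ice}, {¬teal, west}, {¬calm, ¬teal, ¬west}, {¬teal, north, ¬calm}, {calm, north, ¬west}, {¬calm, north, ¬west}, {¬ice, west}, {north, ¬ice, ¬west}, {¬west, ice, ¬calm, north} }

True

Suppose north = False.
The clause (¬teal) is unit, so teal = False.
The clause (¬ice) is unit, so ice = False.
The clause (¬west) is unit, so west = False.
The clause (calm) is unit, so calm = True.
Now (¬calm) is unsatisfied and unit — conflict.
So every satisfying assignment has north = True.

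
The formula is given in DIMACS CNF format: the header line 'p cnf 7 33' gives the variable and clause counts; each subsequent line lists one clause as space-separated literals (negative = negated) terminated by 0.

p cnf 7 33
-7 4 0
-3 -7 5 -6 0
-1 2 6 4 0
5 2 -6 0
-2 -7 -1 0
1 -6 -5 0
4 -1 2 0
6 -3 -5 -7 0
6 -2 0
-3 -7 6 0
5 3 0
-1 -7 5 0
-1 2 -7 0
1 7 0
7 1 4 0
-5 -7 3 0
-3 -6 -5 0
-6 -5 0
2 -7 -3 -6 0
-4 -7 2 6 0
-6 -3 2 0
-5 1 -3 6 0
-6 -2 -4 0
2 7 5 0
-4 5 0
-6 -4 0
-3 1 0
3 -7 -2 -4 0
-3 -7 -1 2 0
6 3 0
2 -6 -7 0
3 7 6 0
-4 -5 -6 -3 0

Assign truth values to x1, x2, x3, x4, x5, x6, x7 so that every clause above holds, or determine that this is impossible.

Branch on x7: set x7 = False.
From the singleton clause (x1), x1 = True.
Branch on x4: set x4 = True.
From the singleton clause (x5), x5 = True.
From the singleton clause (¬x6), x6 = False.
From the singleton clause (¬x2), x2 = False.
From the singleton clause (x3), x3 = True.
Every clause now holds.

x1 ↦ True,  x2 ↦ False,  x3 ↦ True,  x4 ↦ True,  x5 ↦ True,  x6 ↦ False,  x7 ↦ False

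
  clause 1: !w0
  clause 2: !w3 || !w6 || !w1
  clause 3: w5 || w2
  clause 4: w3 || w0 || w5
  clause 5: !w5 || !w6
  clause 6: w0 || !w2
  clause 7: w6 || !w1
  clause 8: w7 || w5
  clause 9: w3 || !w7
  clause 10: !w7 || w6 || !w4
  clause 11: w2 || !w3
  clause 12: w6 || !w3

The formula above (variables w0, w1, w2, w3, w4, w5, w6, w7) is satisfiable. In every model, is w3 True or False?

Suppose w3 = true.
From the singleton clause (!w0), w0 = false.
From the singleton clause (!w2), w2 = false.
That conflicts with the unit clause (w2).
So every satisfying assignment has w3 = False.

False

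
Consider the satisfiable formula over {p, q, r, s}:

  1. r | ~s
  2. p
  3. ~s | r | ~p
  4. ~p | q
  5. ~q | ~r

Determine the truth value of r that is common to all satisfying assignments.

Suppose r = 1.
From the singleton clause (p), p = 1.
From the singleton clause (q), q = 1.
But (~q) is also a unit clause — contradiction.
So every satisfying assignment has r = False.

False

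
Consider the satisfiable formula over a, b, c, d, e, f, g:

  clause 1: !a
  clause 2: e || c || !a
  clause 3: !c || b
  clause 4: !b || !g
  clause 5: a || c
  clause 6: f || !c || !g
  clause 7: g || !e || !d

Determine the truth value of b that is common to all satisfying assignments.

True

Suppose b = false.
The clause (!a) is unit, so a = false.
The clause (!c) is unit, so c = false.
That conflicts with the unit clause (c).
So every satisfying assignment has b = True.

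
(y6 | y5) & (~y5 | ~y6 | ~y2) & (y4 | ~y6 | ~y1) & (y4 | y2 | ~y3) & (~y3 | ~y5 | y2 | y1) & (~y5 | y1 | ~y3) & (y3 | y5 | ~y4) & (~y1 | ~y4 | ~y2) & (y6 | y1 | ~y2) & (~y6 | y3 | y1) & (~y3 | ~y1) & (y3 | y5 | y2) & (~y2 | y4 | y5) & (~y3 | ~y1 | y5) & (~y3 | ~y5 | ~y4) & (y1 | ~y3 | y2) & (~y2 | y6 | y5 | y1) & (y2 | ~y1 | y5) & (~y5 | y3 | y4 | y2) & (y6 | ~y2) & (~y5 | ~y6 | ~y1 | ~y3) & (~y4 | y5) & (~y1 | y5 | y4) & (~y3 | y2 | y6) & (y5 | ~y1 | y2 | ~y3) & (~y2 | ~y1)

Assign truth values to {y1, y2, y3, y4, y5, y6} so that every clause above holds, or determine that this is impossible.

y1 ↦ 0,  y2 ↦ 0,  y3 ↦ 0,  y4 ↦ 1,  y5 ↦ 1,  y6 ↦ 0

Branch on y6: set y6 = 0.
(y5) alone gives y5 = 1.
(~y2) alone gives y2 = 0.
(~y3) alone gives y3 = 0.
(y4) alone gives y4 = 1.
All clauses hold; y1 can take either value.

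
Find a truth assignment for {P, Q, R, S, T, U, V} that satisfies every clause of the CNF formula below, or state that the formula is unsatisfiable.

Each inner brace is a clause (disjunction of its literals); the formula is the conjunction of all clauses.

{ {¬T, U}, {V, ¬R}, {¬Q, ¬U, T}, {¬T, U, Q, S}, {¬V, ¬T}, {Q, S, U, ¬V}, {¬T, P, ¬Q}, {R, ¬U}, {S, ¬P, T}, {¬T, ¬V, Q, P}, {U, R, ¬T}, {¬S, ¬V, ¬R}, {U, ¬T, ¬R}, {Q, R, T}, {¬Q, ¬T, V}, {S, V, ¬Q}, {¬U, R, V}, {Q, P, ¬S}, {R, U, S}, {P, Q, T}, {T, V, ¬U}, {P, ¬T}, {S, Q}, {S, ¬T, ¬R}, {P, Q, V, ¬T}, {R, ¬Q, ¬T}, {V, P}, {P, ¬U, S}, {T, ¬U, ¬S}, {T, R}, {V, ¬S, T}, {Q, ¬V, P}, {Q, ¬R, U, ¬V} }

P ↦ False,  Q ↦ True,  R ↦ True,  S ↦ False,  T ↦ False,  U ↦ False,  V ↦ True

Case T = False:
(R) alone gives R = True.
(V) alone gives V = True.
(¬S) alone gives S = False.
(¬P) alone gives P = False.
(Q) alone gives Q = True.
(¬U) alone gives U = False.
This assignment satisfies each clause.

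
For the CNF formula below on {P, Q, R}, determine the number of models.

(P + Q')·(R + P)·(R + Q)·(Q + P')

3

There are 2^3 = 8 truth assignments over (P, Q, R).
Check each against the 4 clauses (columns in the order P, Q, R):
  F F F  ✗ fails (R + P)
  F F T  ✓ satisfies all
  F T F  ✗ fails (P + Q')
  F T T  ✗ fails (P + Q')
  T F F  ✗ fails (R + Q)
  T F T  ✗ fails (Q + P')
  T T F  ✓ satisfies all
  T T T  ✓ satisfies all
3 of the 8 rows are models.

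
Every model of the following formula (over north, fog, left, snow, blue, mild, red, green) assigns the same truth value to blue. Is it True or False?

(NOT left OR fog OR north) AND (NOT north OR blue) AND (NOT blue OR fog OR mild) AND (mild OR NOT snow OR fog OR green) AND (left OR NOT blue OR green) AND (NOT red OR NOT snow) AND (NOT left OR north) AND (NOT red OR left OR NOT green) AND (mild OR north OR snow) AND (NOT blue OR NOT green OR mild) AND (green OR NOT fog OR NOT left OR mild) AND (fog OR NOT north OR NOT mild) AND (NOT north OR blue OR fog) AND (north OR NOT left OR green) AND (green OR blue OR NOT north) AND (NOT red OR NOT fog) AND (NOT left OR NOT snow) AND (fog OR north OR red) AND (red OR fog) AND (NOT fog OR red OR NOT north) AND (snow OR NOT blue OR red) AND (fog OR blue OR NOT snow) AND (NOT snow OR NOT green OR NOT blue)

Suppose blue = true.
Branch on fog: set fog = true.
The clause (NOT red) is unit, so red = false.
The clause (NOT north) is unit, so north = false.
The clause (NOT left) is unit, so left = false.
The clause (green) is unit, so green = true.
The clause (mild) is unit, so mild = true.
The clause (snow) is unit, so snow = true.
But (NOT snow) is also a unit clause — contradiction.
Backtrack on fog: now try fog = false.
The clause (mild) is unit, so mild = true.
The clause (NOT north) is unit, so north = false.
The clause (NOT left) is unit, so left = false.
The clause (green) is unit, so green = true.
The clause (NOT red) is unit, so red = false.
But (red) is also a unit clause — contradiction.
Neither fog = true nor fog = false works.
So every satisfying assignment has blue = False.

False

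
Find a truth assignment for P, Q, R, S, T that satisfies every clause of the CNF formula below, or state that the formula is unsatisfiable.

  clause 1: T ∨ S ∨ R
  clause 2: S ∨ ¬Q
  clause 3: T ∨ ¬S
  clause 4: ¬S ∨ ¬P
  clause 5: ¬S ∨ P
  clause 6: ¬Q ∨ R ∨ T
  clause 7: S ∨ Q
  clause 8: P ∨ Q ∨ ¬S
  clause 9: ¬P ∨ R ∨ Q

Case S = True:
Unit clause (T) forces T = True.
Unit clause (¬P) forces P = False.
Now (P) is unsatisfied and unit — conflict.
So S must be the other value — set S = False.
Unit clause (¬Q) forces Q = False.
Now (Q) is unsatisfied and unit — conflict.
Both values of S lead to a conflict.

UNSATISFIABLE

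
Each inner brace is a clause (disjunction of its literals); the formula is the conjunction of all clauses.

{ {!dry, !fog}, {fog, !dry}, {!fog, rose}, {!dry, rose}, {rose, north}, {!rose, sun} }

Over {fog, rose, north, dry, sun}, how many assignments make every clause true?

There are 2^5 = 32 truth assignments over (fog, rose, north, dry, sun).
Split on rose. With rose = true, the clauses containing rose are satisfied and !rose drops from the rest; 4 of the 2^4 = 16 assignments to the other variables satisfy what remains.
With rose = false, by the same count on the reduced clause set, 2 assignments work.
(One model: fog=F, rose=F, north=T, dry=F, sun=F.)
Total: 4 + 2 = 6.

6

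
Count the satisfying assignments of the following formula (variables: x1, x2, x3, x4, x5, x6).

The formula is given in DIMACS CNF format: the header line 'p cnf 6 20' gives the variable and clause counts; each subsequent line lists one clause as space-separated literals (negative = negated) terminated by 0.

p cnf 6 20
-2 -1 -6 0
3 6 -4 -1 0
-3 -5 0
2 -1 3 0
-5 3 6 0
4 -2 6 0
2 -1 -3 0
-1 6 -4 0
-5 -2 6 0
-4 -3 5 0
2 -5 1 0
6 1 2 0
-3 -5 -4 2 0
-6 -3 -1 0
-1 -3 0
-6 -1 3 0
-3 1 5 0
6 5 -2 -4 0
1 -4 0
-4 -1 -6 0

There are 2^6 = 64 truth assignments over (x1, x2, x3, x4, x5, x6).
Split on x6. With x6 = True, the clauses containing x6 are satisfied and ¬x6 drops from the rest; 3 of the 2^5 = 32 assignments to the other variables satisfy what remains.
With x6 = False, by the same count on the reduced clause set, 0 assignments work.
(One model: x1=F, x2=F, x3=F, x4=F, x5=F, x6=T.)
Total: 3 + 0 = 3.

3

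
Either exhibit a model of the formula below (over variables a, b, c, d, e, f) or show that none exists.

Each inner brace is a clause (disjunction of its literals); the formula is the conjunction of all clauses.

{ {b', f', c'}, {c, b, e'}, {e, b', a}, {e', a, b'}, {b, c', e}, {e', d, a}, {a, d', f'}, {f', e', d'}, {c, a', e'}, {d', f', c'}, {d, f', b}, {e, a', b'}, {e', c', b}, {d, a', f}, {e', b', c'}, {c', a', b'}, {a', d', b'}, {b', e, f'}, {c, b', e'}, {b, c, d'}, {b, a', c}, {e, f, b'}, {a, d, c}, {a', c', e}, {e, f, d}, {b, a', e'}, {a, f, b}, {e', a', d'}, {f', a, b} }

UNSATISFIABLE

Case b = 0:
Case c = 1:
Unit clause (e) forces e = 1.
But (e') is also a unit clause — contradiction.
Undo c and try c = 0.
Unit clause (e') forces e = 0.
Unit clause (d') forces d = 0.
Unit clause (f') forces f = 0.
But (f) is also a unit clause — contradiction.
Neither c = 1 nor c = 0 works.
Undo b and try b = 1.
Case f = 0:
Unit clause (e) forces e = 1.
Unit clause (a) forces a = 1.
Unit clause (c) forces c = 1.
But (c') is also a unit clause — contradiction.
Undo f and try f = 1.
Unit clause (c') forces c = 0.
Unit clause (e) forces e = 1.
But (e') is also a unit clause — contradiction.
Neither f = 1 nor f = 0 works.
Neither b = 1 nor b = 0 works.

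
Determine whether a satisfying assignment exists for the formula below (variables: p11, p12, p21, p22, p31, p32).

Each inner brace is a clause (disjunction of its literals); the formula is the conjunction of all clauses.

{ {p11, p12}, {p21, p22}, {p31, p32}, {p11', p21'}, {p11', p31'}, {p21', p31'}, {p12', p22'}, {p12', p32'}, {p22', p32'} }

Try p11 = 1.
(p21') alone gives p21 = 0.
(p22) alone gives p22 = 1.
(p31') alone gives p31 = 0.
(p32) alone gives p32 = 1.
Now (p32') is unsatisfied and unit — conflict.
Backtrack on p11: now try p11 = 0.
(p12) alone gives p12 = 1.
(p22') alone gives p22 = 0.
(p21) alone gives p21 = 1.
(p31') alone gives p31 = 0.
(p32) alone gives p32 = 1.
Now (p32') is unsatisfied and unit — conflict.
Neither p11 = 1 nor p11 = 0 works.
No assignment satisfies every clause.

Unsatisfiable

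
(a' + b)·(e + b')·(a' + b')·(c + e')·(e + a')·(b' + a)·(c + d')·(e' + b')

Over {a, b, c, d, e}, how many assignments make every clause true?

5

There are 2^5 = 32 truth assignments over (a, b, c, d, e).
Split on b. With b = 1, the clauses containing b are satisfied and b' drops from the rest; 0 of the 2^4 = 16 assignments to the other variables satisfy what remains.
With b = 0, by the same count on the reduced clause set, 5 assignments work.
Total: 0 + 5 = 5.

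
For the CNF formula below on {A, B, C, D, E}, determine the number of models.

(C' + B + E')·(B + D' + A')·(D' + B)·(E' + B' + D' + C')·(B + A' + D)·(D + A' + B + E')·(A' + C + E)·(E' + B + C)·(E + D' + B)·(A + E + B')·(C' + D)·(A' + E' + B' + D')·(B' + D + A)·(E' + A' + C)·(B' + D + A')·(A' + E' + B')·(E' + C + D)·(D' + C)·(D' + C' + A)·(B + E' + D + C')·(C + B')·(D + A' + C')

There are 2^5 = 32 truth assignments over (A, B, C, D, E).
Split on D. With D = 1, the clauses containing D are satisfied and D' drops from the rest; 1 of the 2^4 = 16 assignments to the other variables satisfy what remains.
With D = 0, by the same count on the reduced clause set, 1 assignment works.
(One model: A=F, B=F, C=F, D=F, E=F.)
Total: 1 + 1 = 2.

2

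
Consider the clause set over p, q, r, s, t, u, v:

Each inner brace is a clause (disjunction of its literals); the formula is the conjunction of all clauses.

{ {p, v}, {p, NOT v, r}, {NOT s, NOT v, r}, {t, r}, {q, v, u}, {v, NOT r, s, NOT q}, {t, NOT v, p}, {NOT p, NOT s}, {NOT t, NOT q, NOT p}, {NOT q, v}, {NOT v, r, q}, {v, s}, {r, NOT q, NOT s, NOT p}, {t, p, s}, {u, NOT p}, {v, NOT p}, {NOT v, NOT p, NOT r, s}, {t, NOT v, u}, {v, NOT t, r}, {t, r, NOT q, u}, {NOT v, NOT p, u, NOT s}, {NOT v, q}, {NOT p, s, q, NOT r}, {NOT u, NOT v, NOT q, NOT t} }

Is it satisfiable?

Yes, satisfiable

Case p = false:
Unit clause (v) forces v = true.
Unit clause (r) forces r = true.
Unit clause (t) forces t = true.
Unit clause (q) forces q = true.
Unit clause (NOT u) forces u = false.
All clauses hold; s can take either value.
A satisfying assignment: p=false; q=true; r=true; s=true; t=true; u=false; v=true.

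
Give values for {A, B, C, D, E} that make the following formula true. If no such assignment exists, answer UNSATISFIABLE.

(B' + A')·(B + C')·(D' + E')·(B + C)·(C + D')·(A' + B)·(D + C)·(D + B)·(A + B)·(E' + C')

A ↦ 0,  B ↦ 1,  C ↦ 1,  D ↦ 0,  E ↦ 0

Try B = 1.
The clause (A') is unit, so A = 0.
Try D = 0.
The clause (C) is unit, so C = 1.
The clause (E') is unit, so E = 0.
This assignment satisfies each clause.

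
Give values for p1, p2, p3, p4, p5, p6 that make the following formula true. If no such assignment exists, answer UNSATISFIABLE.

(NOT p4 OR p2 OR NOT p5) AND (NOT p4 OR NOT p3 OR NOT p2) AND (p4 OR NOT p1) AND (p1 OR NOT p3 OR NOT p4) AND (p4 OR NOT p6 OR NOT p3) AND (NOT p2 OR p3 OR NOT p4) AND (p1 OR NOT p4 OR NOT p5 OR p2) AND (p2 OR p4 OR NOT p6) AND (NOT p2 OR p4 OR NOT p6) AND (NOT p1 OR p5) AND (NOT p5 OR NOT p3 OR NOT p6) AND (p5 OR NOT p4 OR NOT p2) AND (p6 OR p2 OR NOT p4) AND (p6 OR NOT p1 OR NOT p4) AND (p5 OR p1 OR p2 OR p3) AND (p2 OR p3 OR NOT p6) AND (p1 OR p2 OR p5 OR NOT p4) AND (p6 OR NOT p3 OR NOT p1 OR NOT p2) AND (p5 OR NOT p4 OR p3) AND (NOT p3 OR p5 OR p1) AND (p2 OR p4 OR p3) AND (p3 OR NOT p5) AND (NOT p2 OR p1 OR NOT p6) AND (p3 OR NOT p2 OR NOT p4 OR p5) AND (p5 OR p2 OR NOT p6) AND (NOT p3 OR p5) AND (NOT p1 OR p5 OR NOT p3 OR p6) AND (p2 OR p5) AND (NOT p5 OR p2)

Try p4 = false.
Unit clause (NOT p1) forces p1 = false.
Try p6 = false.
Try p3 = true.
Unit clause (p5) forces p5 = true.
Unit clause (p2) forces p2 = true.
Every clause now holds.

p1: false,  p2: true,  p3: true,  p4: false,  p5: true,  p6: false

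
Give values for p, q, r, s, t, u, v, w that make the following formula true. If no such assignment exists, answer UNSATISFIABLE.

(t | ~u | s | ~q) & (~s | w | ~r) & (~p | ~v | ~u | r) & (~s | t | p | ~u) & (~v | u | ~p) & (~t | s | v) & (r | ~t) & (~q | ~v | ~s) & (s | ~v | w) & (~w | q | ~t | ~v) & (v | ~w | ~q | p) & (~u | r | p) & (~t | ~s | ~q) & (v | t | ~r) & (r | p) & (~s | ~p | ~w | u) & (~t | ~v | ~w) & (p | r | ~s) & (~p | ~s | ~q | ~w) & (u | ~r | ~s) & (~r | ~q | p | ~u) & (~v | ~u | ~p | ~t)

Suppose r = 1.
Suppose s = 1.
Unit clause (w) forces w = 1.
Unit clause (u) forces u = 1.
Suppose t = 0.
Unit clause (p) forces p = 1.
Unit clause (v) forces v = 1.
Unit clause (~q) forces q = 0.
Every clause now holds.

p: 1; q: 0; r: 1; s: 1; t: 0; u: 1; v: 1; w: 1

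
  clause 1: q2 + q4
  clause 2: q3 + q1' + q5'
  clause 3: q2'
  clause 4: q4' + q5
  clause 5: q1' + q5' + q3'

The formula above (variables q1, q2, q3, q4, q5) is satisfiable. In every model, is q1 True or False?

Suppose q1 = 1.
Unit clause (q2') forces q2 = 0.
Unit clause (q4) forces q4 = 1.
Unit clause (q5) forces q5 = 1.
Unit clause (q3) forces q3 = 1.
But (q3') is also a unit clause — contradiction.
So every satisfying assignment has q1 = False.

False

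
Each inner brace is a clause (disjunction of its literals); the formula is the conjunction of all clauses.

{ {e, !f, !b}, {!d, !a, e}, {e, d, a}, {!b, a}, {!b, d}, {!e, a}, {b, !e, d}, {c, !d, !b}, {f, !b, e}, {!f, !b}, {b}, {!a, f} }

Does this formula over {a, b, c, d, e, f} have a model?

From the singleton clause (b), b = true.
From the singleton clause (a), a = true.
From the singleton clause (d), d = true.
From the singleton clause (e), e = true.
From the singleton clause (c), c = true.
From the singleton clause (!f), f = false.
But (f) is also a unit clause — contradiction.
No assignment satisfies every clause.

Unsatisfiable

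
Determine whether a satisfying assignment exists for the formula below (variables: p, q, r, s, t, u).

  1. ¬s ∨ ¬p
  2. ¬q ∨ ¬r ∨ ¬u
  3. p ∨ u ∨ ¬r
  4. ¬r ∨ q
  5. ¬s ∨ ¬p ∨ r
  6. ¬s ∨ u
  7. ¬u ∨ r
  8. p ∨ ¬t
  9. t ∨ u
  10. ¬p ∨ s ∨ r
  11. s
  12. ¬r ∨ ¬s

Unit clause (s) forces s = True.
Unit clause (¬p) forces p = False.
Unit clause (u) forces u = True.
Unit clause (r) forces r = True.
Now (¬r) is unsatisfied and unit — conflict.
No assignment satisfies every clause.

No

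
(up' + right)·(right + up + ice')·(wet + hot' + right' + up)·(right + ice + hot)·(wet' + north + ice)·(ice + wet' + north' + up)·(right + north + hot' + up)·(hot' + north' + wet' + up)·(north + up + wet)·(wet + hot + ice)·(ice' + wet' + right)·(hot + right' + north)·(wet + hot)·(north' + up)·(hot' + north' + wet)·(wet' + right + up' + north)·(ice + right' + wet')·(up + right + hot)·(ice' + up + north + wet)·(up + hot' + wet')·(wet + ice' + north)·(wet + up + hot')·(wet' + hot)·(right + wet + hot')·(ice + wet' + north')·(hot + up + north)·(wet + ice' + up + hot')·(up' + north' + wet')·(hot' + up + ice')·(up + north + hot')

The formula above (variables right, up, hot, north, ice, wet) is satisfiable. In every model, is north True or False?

False

Suppose north = 1.
(up) alone gives up = 1.
(right) alone gives right = 1.
(wet') alone gives wet = 0.
(hot) alone gives hot = 1.
Now (hot') is unsatisfied and unit — conflict.
So every satisfying assignment has north = False.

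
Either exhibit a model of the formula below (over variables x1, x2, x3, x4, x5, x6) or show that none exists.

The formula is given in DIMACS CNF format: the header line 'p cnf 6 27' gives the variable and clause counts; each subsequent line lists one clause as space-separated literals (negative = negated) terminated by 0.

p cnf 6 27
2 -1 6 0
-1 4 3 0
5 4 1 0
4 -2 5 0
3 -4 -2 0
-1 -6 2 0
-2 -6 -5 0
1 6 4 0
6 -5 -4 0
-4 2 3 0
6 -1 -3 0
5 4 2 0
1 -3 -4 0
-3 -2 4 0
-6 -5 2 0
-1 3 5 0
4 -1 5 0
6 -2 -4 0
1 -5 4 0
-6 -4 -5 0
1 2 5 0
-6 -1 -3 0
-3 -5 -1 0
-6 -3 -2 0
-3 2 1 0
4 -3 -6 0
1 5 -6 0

Suppose x2 = True.
Suppose x4 = True.
The clause (x3) is unit, so x3 = True.
The clause (x1) is unit, so x1 = True.
The clause (x6) is unit, so x6 = True.
But (¬x6) is also a unit clause — contradiction.
So x4 must be the other value — set x4 = False.
The clause (x5) is unit, so x5 = True.
The clause (¬x6) is unit, so x6 = False.
The clause (x1) is unit, so x1 = True.
The clause (x3) is unit, so x3 = True.
But (¬x3) is also a unit clause — contradiction.
Neither x4 = True nor x4 = False works.
So x2 must be the other value — set x2 = False.
Suppose x1 = False.
The clause (x5) is unit, so x5 = True.
The clause (¬x6) is unit, so x6 = False.
The clause (x4) is unit, so x4 = True.
But (¬x4) is also a unit clause — contradiction.
So x1 must be the other value — set x1 = True.
The clause (x6) is unit, so x6 = True.
But (¬x6) is also a unit clause — contradiction.
Neither x1 = True nor x1 = False works.
Neither x2 = True nor x2 = False works.

UNSATISFIABLE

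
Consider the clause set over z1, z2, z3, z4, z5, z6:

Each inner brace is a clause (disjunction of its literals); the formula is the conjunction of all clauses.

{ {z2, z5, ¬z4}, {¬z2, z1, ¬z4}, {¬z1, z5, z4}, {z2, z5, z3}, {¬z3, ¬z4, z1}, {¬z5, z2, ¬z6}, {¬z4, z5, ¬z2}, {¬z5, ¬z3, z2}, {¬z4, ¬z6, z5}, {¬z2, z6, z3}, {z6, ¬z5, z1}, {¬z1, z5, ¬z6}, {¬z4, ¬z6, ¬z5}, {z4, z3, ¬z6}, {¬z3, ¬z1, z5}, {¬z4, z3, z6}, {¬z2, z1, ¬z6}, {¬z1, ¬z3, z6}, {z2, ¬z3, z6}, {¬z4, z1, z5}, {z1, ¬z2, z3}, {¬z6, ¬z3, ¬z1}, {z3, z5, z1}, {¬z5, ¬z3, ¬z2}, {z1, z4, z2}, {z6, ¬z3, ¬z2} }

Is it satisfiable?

Yes, satisfiable

Suppose z2 = False.
Suppose z5 = True.
Unit clause (¬z6) forces z6 = False.
Unit clause (¬z3) forces z3 = False.
Unit clause (z1) forces z1 = True.
Unit clause (¬z4) forces z4 = False.
All clauses are satisfied.
A satisfying assignment: z1=True, z2=False, z3=False, z4=False, z5=True, z6=False.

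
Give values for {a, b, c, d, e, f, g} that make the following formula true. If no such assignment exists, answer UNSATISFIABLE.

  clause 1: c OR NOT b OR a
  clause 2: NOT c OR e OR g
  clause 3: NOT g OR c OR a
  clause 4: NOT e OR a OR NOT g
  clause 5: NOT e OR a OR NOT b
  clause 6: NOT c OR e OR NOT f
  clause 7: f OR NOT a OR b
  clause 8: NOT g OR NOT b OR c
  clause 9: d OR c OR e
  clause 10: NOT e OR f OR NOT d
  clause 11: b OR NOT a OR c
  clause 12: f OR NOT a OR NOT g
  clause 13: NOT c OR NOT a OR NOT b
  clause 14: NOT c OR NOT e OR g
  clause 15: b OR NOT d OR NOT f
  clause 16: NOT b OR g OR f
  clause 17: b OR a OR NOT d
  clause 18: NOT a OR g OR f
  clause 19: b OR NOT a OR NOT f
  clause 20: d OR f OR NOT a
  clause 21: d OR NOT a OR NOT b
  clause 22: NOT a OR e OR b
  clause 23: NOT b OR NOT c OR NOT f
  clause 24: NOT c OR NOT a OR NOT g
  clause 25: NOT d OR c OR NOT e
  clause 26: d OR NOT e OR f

a=false; b=false; c=true; d=false; e=false; f=false; g=true

Suppose c = true.
Suppose e = false.
Unit clause (g) forces g = true.
Unit clause (NOT f) forces f = false.
Unit clause (NOT a) forces a = false.
Suppose b = false.
Unit clause (NOT d) forces d = false.
Every clause now holds.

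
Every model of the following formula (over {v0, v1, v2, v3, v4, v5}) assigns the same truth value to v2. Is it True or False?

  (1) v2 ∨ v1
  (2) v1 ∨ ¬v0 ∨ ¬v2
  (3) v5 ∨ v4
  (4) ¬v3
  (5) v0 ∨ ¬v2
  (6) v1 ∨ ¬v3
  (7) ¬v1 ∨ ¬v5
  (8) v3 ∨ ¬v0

Suppose v2 = True.
(¬v3) alone gives v3 = False.
(v0) alone gives v0 = True.
That conflicts with the unit clause (¬v0).
So every satisfying assignment has v2 = False.

False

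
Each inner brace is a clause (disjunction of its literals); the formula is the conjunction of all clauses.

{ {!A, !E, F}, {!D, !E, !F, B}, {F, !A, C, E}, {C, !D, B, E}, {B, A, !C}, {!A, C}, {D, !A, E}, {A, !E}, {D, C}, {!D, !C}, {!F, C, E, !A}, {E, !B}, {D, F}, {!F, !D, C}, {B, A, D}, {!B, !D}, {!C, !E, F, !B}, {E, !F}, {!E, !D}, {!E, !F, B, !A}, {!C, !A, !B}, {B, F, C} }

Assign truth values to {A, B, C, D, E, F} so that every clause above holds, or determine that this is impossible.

UNSATISFIABLE

Case A = false:
(!E) alone gives E = false.
(!B) alone gives B = false.
(!C) alone gives C = false.
(!D) alone gives D = false.
That conflicts with the unit clause (D).
That branch fails; take A = true instead.
(C) alone gives C = true.
(!D) alone gives D = false.
(E) alone gives E = true.
(F) alone gives F = true.
(B) alone gives B = true.
That conflicts with the unit clause (!B).
Both values of A lead to a conflict.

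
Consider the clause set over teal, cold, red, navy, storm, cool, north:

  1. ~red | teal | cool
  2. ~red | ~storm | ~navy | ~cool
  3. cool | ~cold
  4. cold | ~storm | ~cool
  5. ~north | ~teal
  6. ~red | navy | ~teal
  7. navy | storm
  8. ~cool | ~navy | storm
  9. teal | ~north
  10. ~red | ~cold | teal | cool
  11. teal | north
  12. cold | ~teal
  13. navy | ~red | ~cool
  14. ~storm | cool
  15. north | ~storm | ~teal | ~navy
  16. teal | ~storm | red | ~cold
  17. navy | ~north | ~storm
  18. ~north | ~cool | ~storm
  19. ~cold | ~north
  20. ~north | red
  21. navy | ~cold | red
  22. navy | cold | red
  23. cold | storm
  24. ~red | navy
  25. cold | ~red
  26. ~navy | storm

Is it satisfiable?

No

Suppose cool = 1.
Suppose cold = 1.
The clause (~north) is unit, so north = 0.
The clause (teal) is unit, so teal = 1.
Suppose red = 0.
The clause (navy) is unit, so navy = 1.
The clause (storm) is unit, so storm = 1.
But (~storm) is also a unit clause — contradiction.
So red must be the other value — set red = 1.
The clause (navy) is unit, so navy = 1.
The clause (~storm) is unit, so storm = 0.
But (storm) is also a unit clause — contradiction.
Either choice for red ends in contradiction.
So cold must be the other value — set cold = 0.
The clause (~storm) is unit, so storm = 0.
But (storm) is also a unit clause — contradiction.
Either choice for cold ends in contradiction.
So cool must be the other value — set cool = 0.
The clause (~cold) is unit, so cold = 0.
The clause (~teal) is unit, so teal = 0.
The clause (~red) is unit, so red = 0.
The clause (~north) is unit, so north = 0.
But (north) is also a unit clause — contradiction.
Either choice for cool ends in contradiction.
No assignment satisfies every clause.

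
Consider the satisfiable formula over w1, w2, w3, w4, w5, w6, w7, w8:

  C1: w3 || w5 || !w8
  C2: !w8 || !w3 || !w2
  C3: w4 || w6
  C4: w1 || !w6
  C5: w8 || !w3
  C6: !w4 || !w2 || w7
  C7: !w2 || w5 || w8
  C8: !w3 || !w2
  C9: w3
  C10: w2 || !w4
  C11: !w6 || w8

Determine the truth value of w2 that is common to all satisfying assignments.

Suppose w2 = true.
Unit clause (!w3) forces w3 = false.
Now (w3) is unsatisfied and unit — conflict.
So every satisfying assignment has w2 = False.

False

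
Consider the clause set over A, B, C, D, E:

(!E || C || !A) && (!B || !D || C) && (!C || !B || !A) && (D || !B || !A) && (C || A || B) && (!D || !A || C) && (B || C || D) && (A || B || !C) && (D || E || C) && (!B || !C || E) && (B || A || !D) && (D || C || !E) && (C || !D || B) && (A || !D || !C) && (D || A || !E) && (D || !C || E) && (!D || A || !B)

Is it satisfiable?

Satisfiable

Suppose E = false.
Suppose D = true.
Suppose B = false.
The clause (A) is unit, so A = true.
The clause (C) is unit, so C = true.
Every clause now holds.
A satisfying assignment: A: true, B: false, C: true, D: true, E: false.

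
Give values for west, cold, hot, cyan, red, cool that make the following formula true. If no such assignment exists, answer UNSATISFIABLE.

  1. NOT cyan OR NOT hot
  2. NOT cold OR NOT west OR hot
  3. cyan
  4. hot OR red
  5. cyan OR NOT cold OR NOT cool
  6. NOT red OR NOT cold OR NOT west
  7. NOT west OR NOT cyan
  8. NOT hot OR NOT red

west: false; cold: false; hot: false; cyan: true; red: true; cool: false

(cyan) alone gives cyan = true.
(NOT hot) alone gives hot = false.
(red) alone gives red = true.
(NOT west) alone gives west = false.
All clauses hold; cold, cool can take either value.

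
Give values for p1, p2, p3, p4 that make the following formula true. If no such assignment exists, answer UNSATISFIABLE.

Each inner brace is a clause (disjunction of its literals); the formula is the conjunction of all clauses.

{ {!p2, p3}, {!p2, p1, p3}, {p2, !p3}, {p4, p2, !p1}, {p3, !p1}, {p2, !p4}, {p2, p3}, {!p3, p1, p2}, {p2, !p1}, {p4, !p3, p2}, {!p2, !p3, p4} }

p1=true; p2=true; p3=true; p4=true

Try p2 = true.
Unit clause (p3) forces p3 = true.
Unit clause (p4) forces p4 = true.
No clause remains; p1 is free.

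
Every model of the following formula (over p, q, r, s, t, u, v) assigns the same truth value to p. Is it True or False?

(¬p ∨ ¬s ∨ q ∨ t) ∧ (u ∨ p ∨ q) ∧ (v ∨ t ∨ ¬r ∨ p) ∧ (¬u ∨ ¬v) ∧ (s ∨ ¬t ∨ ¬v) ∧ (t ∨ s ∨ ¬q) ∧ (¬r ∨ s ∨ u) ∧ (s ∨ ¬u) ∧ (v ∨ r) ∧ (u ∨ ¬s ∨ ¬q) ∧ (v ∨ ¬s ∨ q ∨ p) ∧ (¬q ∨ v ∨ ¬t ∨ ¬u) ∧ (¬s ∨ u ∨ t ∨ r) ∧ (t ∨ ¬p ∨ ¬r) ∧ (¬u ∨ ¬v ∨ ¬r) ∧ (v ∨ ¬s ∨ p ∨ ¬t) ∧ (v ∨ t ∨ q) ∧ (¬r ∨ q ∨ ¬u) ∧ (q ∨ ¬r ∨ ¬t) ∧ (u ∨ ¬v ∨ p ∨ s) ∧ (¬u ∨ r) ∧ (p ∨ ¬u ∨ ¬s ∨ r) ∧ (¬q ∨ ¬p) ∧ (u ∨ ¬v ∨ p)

True

Suppose p = False.
Suppose u = True.
From the singleton clause (¬v), v = False.
From the singleton clause (s), s = True.
From the singleton clause (r), r = True.
From the singleton clause (t), t = True.
Now (¬t) is unsatisfied and unit — conflict.
Backtrack on u: now try u = False.
From the singleton clause (q), q = True.
From the singleton clause (¬s), s = False.
From the singleton clause (t), t = True.
From the singleton clause (¬v), v = False.
From the singleton clause (¬r), r = False.
Now (r) is unsatisfied and unit — conflict.
Both values of u lead to a conflict.
So every satisfying assignment has p = True.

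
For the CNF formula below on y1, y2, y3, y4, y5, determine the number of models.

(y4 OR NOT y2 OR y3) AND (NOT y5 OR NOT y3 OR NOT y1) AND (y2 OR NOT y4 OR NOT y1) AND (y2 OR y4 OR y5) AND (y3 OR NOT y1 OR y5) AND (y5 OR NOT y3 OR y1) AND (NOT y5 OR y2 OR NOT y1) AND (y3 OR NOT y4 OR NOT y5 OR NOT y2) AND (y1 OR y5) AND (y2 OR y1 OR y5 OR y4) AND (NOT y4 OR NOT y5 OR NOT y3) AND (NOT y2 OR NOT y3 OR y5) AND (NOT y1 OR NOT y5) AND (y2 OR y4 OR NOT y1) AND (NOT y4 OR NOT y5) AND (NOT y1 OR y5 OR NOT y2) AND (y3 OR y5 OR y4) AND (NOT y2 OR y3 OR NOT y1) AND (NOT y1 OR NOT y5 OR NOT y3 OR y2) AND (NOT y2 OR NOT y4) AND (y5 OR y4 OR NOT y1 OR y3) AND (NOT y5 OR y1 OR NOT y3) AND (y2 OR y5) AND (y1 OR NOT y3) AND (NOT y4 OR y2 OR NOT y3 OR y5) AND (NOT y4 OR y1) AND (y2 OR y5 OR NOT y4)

There are 2^5 = 32 truth assignments over (y1, y2, y3, y4, y5).
Split on y4. With y4 = true, the clauses containing y4 are satisfied and NOT y4 drops from the rest; 0 of the 2^4 = 16 assignments to the other variables satisfy what remains.
With y4 = false, by the same count on the reduced clause set, 1 assignment works.
Total: 0 + 1 = 1.

1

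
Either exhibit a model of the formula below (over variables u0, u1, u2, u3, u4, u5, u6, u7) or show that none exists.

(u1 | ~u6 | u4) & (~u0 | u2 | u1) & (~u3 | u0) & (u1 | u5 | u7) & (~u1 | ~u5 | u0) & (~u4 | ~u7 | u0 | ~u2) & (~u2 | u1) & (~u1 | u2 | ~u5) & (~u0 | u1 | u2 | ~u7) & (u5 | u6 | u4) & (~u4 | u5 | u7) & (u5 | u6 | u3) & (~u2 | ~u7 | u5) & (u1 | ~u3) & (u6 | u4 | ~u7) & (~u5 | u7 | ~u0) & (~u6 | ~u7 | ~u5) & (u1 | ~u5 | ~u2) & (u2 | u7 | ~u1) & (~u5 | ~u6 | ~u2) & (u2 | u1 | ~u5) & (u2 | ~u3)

u0 ↦ 1,  u1 ↦ 1,  u2 ↦ 1,  u3 ↦ 1,  u4 ↦ 1,  u5 ↦ 1,  u6 ↦ 0,  u7 ↦ 1

Branch on u3: set u3 = 1.
The clause (u0) is unit, so u0 = 1.
The clause (u1) is unit, so u1 = 1.
The clause (u2) is unit, so u2 = 1.
Branch on u7: set u7 = 1.
The clause (u5) is unit, so u5 = 1.
The clause (~u6) is unit, so u6 = 0.
The clause (u4) is unit, so u4 = 1.
All clauses are satisfied.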